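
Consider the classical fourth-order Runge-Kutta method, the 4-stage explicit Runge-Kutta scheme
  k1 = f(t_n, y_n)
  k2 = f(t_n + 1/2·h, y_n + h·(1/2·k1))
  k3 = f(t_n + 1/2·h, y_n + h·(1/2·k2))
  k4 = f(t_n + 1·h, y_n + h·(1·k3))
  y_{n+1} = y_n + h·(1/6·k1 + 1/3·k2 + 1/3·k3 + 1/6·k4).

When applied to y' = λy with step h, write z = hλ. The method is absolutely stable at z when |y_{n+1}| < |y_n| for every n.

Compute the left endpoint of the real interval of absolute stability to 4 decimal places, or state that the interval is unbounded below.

z* = -2.7853.

Set f=λy, z=hλ:
  order 4, 4-stage ⇒ R(z)=1+z+z^2/2+z^3/6+z^4/24
  (e.g. R(-0.68)=0.50770, |R|=0.50770)

Boundary: |R(x)|=1, x<0.
x=-0.68: |R|=0.5077
|R(-3.02)|=1.4155 |R(-2.53)|=0.6786 |R(-1.26)|=0.3054
Bisect:
  x_lo=-3.3497 |R|=2.2422  x_hi=-0.2823 |R|=0.7541
  mid=-1.81601 |R|=0.28794 →hi
  mid=-2.58286 |R|=0.73530 →hi
  mid=-2.96629 |R|=1.30899 →lo
  mid=-2.77458 |R|=0.98396 →hi
  mid=-2.87043 |R|=1.13614 →lo
  mid=-2.82251 |R|=1.05757 →lo
  mid=-2.79854 |R|=1.02016 →lo
  mid=-2.78656 |R|=1.00191 →lo
  ...
  [-2.78544,-2.78525] ⇒ x*=-2.7853
So |R|<1 on (-2.7853, 0).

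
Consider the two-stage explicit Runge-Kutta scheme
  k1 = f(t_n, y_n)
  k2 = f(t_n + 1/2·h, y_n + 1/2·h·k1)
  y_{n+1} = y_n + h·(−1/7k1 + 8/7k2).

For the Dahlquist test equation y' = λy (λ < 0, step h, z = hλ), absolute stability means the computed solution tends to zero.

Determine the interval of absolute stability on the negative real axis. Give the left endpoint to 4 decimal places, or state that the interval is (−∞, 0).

On y'=λy, z=hλ:
  k1=λy_n ⇒ h·k1=z·y_n;  k2=λ(1+1/2z)y_n ⇒ h·k2=z(1+1/2z)y_n
  y_{n+1}/y_n = 1 − 1/7z + 8/7z(1+1/2z) = 1 + z + 4/7z²
  Hence R(z) = 1 + z + 4/7z².

Boundary: |R(x)|=1, x<0.
x=-1.16: |R|=0.6089
R=1: x+4/7x²=0 ⇒ x=−7/4=-1.7500; min R=1−1/(4·4/7)=0.5625>−1
Confirm numerically:
  x=-1.642: |R|=0.89867 <1
  x=-1.219: |R|=0.63012 <1
  x=-0.886: |R|=0.56257 <1
  x=-2.320: |R|=1.75566 >1
  x=-1.995: |R|=1.27930 >1
  x=-1.950: |R|=1.22286 >1
So |R|<1 on (-1.7500, 0).

z∈(-1.7500,0).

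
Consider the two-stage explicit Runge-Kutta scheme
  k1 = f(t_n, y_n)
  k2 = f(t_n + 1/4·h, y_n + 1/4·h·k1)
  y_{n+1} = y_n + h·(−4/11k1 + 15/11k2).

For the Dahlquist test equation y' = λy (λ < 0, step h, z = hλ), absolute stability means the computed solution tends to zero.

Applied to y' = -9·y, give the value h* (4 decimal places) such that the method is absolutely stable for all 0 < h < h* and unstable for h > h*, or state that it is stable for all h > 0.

(-2.9333,0); λ=-9 ⇒ h* = (44/15)/9 = 0.3259.

With y'=λy (z=hλ):
  k1=λy_n ⇒ h·k1=z·y_n;  k2=λ(1+1/4z)y_n ⇒ h·k2=z(1+1/4z)y_n
  y_{n+1}/y_n = 1 − 4/11z + 15/11z(1+1/4z) = 1 + z + 15/44z²
  so R(z) = 1 + z + 15/44z².

Find x<0 with |R(x)|<1.
x=-1.46: |R|=0.2667
R=1: x+15/44x²=0 ⇒ x=−44/15=-2.9333; min R=1−1/(4·15/44)=0.2667>−1
Confirm numerically:
  x=-2.627: |R|=0.72566 <1
  x=-2.614: |R|=0.71543 <1
  x=-1.981: |R|=0.35685 <1
  x=-3.422: |R|=1.57007 >1
  x=-3.254: |R|=1.35572 >1
So |R|<1 on (-2.9333, 0).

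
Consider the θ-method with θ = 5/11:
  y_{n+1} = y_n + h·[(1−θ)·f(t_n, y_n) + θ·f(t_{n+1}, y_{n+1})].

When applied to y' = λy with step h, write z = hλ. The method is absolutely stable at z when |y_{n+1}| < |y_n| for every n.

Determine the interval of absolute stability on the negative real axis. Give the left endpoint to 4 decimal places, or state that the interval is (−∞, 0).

(-22.0000, 0).

Set f=λy, z=hλ:
  y_{n+1} = y_n + z·[6/11·y_n + 5/11·y_{n+1}] ⇒ (1 − 5/11z)y_{n+1} = (1 + 6/11z)y_n
  R(z) = (1 + 6/11z)/(1 − 5/11z).

Boundary: |R(x)|=1, x<0.
x=-1.73: |R|=0.0316
R=−1: 1+6/11x = −1+5/11x ⇒ -1/11x=2 ⇒ x=2/(-1/11)=-22.0000
Confirm numerically:
  x=-20.753: |R|=0.98913 <1
  x=-16.526: |R|=0.94154 <1
  x=-13.270: |R|=0.88714 <1
  x=-10.231: |R|=0.81065 <1
  x=-22.582: |R|=1.00470 >1
  x=-22.531: |R|=1.00429 >1
  x=-22.437: |R|=1.00355 >1
Stable set (-22.0000, 0).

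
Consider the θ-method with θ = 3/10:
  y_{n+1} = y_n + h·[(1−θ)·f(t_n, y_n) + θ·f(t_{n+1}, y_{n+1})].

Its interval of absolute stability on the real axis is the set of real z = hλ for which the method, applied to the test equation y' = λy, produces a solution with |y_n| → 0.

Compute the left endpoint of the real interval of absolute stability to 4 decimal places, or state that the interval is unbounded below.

left endpoint -5.0000.

With y'=λy (z=hλ):
  y_{n+1} = y_n + z·[7/10·y_n + 3/10·y_{n+1}] ⇒ (1 − 3/10z)y_{n+1} = (1 + 7/10z)y_n
  R(z) = (1 + 7/10z)/(1 − 3/10z).

Find x<0 with |R(x)|<1.
x=-0.73: |R|=0.4011
R=−1: 1+7/10x = −1+3/10x ⇒ -2/5x=2 ⇒ x=2/(-2/5)=-5.0000
Confirm numerically:
  x=-4.369: |R|=0.89077 <1
  x=-3.882: |R|=0.79340 <1
  x=-3.147: |R|=0.61874 <1
  x=-5.454: |R|=1.06889 >1
  x=-5.328: |R|=1.05049 >1
  x=-5.188: |R|=1.02942 >1
Interval (-5.0000, 0).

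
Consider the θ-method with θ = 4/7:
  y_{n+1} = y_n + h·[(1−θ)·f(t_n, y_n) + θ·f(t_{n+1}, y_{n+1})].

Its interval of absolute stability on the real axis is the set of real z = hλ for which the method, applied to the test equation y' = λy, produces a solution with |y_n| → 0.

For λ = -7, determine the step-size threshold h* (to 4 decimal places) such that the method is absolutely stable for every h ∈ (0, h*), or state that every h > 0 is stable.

Test eqn y'=λy, z=hλ:
  y_{n+1} = y_n + z·[3/7·y_n + 4/7·y_{n+1}] ⇒ (1 − 4/7z)y_{n+1} = (1 + 3/7z)y_n
  ⇒ R(z) = (1 + 3/7z)/(1 − 4/7z).

Boundary: |R(x)|=1, x<0.
x=-0.46: |R|=0.6357
x=-2: |R|=0.0667
x=-10: |R|=0.4894
x=-100: |R|=0.7199
θ=4/7≥1/2 ⇒ |1+3/7x|<|1−4/7x| ∀x<0 ⇒ stable on all of ℝ⁻.

interval (−∞, 0). Any h>0 works for λ=-7.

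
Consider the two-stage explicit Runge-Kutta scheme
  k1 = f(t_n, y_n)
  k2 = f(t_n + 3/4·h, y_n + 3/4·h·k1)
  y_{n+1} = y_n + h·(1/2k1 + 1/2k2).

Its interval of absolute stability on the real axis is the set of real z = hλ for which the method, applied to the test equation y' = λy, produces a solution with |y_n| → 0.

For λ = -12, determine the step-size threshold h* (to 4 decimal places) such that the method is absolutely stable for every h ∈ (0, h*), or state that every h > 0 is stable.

(-2.6667,0); λ=-12 ⇒ h* = (8/3)/12 = 0.2222.

Test eqn y'=λy, z=hλ:
  k1=λy_n ⇒ h·k1=z·y_n;  k2=λ(1+3/4z)y_n ⇒ h·k2=z(1+3/4z)y_n
  y_{n+1}/y_n = 1 + 1/2z + 1/2z(1+3/4z) = 1 + z + 3/8z²
  Hence R(z) = 1 + z + 3/8z².

Find x<0 with |R(x)|<1.
x=-1.25: |R|=0.3359
R=1: x+3/8x²=0 ⇒ x=−8/3=-2.6667; min R=1−1/(4·3/8)=0.3333>−1
Confirm numerically:
  x=-2.032: |R|=0.51638 <1
  x=-1.565: |R|=0.35346 <1
  x=-1.280: |R|=0.33440 <1
  x=-1.167: |R|=0.34371 <1
  x=-3.192: |R|=1.62882 >1
  x=-3.092: |R|=1.49317 >1
  x=-3.037: |R|=1.42176 >1
So |R|<1 on (-2.6667, 0).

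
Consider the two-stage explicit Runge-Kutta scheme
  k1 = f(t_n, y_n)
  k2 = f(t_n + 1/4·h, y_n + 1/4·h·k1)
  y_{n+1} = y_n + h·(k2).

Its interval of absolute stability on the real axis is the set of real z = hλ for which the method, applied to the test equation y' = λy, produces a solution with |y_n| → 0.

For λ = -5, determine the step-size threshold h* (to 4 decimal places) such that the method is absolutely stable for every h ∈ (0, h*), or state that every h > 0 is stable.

(-4.0000,0); λ=-5 ⇒ h* = (4)/5 = 0.8000.

Set f=λy, z=hλ:
  k1=λy_n ⇒ h·k1=z·y_n;  k2=λ(1+1/4z)y_n ⇒ h·k2=z(1+1/4z)y_n
  y_{n+1}/y_n = 1 + z(1+1/4z) = 1 + z + 1/4z²
  so R(z) = 1 + z + 1/4z².

Find x<0 with |R(x)|<1.
x=-0.67: |R|=0.4422
R=1: x+1/4x²=0 ⇒ x=−4=-4.0000; min R=1−1/(4·1/4)=0.0000>−1
Confirm numerically:
  x=-3.326: |R|=0.43957 <1
  x=-3.069: |R|=0.28569 <1
  x=-2.624: |R|=0.09734 <1
  x=-2.006: |R|=0.00001 <1
  x=-4.464: |R|=1.51782 >1
  x=-4.090: |R|=1.09202 >1
  x=-4.088: |R|=1.08994 >1
Interval (-4.0000, 0).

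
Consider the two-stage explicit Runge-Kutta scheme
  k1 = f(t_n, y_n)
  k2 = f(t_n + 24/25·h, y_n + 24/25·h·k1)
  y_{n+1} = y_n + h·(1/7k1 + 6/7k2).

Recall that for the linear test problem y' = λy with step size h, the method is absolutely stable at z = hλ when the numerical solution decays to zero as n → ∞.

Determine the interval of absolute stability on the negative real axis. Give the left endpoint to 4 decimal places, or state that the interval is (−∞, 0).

(-1.2153, 0).

On y'=λy, z=hλ:
  k1=λy_n ⇒ h·k1=z·y_n;  k2=λ(1+24/25z)y_n ⇒ h·k2=z(1+24/25z)y_n
  y_{n+1}/y_n = 1 + 1/7z + 6/7z(1+24/25z) = 1 + z + 144/175z²
  Hence R(z) = 1 + z + 144/175z².

Boundary: |R(x)|=1, x<0.
x=-0.6: |R|=0.6962
R=1: x+144/175x²=0 ⇒ x=−175/144=-1.2153; min R=1−1/(4·144/175)=0.6962>−1
Confirm numerically:
  x=-0.970: |R|=0.80423 <1
  x=-0.608: |R|=0.69618 <1
  x=-0.504: |R|=0.70502 <1
  x=-1.730: |R|=1.73273 >1
  x=-1.716: |R|=1.70703 >1
  x=-1.360: |R|=1.16196 >1
Stable set (-1.2153, 0).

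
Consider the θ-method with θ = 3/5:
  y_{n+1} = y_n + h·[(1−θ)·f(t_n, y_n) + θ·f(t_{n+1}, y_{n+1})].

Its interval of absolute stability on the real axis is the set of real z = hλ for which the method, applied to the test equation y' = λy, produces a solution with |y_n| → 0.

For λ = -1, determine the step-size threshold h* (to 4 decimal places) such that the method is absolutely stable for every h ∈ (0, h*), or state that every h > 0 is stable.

interval (−∞, 0). Any h>0 works for λ=-1.

Set f=λy, z=hλ:
  y_{n+1} = y_n + z·[2/5·y_n + 3/5·y_{n+1}] ⇒ (1 − 3/5z)y_{n+1} = (1 + 2/5z)y_n
  ⇒ R(z) = (1 + 2/5z)/(1 − 3/5z).

Solve |R(x)|<1 on ℝ⁻.
x=-1.29: |R|=0.2728
x=-2: |R|=0.0909
x=-10: |R|=0.4286
x=-100: |R|=0.6393
θ=3/5≥1/2 ⇒ |1+2/5x|<|1−3/5x| ∀x<0 ⇒ interval (−∞,0).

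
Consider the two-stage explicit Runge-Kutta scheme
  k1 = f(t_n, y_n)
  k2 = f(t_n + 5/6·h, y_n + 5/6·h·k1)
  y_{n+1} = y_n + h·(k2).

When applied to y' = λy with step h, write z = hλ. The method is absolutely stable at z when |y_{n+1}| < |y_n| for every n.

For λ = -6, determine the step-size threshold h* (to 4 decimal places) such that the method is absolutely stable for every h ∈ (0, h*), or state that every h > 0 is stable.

(-1.2000,0); λ=-6 ⇒ h* = (6/5)/6 = 0.2000.

Test eqn y'=λy, z=hλ:
  k1=λy_n ⇒ h·k1=z·y_n;  k2=λ(1+5/6z)y_n ⇒ h·k2=z(1+5/6z)y_n
  y_{n+1}/y_n = 1 + z(1+5/6z) = 1 + z + 5/6z²
  Hence R(z) = 1 + z + 5/6z².

Find x<0 with |R(x)|<1.
x=-1.71: |R|=1.7268
R=1: x+5/6x²=0 ⇒ x=−6/5=-1.2000; min R=1−1/(4·5/6)=0.7000>−1
Confirm numerically:
  x=-1.123: |R|=0.92794 <1
  x=-0.775: |R|=0.72552 <1
  x=-0.687: |R|=0.70631 <1
  x=-0.515: |R|=0.70602 <1
  x=-1.727: |R|=1.75844 >1
  x=-1.325: |R|=1.13802 >1
So |R|<1 on (-1.2000, 0).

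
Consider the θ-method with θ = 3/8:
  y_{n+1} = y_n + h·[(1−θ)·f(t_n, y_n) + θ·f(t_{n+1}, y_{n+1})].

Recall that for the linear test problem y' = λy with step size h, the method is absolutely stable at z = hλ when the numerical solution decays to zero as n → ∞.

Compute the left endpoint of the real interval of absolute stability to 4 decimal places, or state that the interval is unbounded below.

z* = -8.0000.

With y'=λy (z=hλ):
  y_{n+1} = y_n + z·[5/8·y_n + 3/8·y_{n+1}] ⇒ (1 − 3/8z)y_{n+1} = (1 + 5/8z)y_n
  R(z) = (1 + 5/8z)/(1 − 3/8z).

Find x<0 with |R(x)|<1.
x=-1.16: |R|=0.1916
R=−1: 1+5/8x = −1+3/8x ⇒ -1/4x=2 ⇒ x=2/(-1/4)=-8.0000
Confirm numerically:
  x=-5.275: |R|=0.77125 <1
  x=-5.090: |R|=0.74989 <1
  x=-3.482: |R|=0.51014 <1
  x=-8.487: |R|=1.02911 >1
  x=-8.375: |R|=1.02264 >1
  x=-8.178: |R|=1.01094 >1
Stable set (-8.0000, 0).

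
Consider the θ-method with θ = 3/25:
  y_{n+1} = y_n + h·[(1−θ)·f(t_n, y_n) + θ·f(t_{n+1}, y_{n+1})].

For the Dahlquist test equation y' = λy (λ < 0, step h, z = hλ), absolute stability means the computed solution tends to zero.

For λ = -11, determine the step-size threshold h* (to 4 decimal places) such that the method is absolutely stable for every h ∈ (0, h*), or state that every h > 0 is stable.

On y'=λy, z=hλ:
  y_{n+1} = y_n + z·[22/25·y_n + 3/25·y_{n+1}] ⇒ (1 − 3/25z)y_{n+1} = (1 + 22/25z)y_n
  ⇒ R(z) = (1 + 22/25z)/(1 − 3/25z).

Solve |R(x)|<1 on ℝ⁻.
x=-1.12: |R|=0.0127
R=−1: 1+22/25x = −1+3/25x ⇒ -19/25x=2 ⇒ x=2/(-19/25)=-2.6316
Confirm numerically:
  x=-2.538: |R|=0.94548 <1
  x=-2.101: |R|=0.67795 <1
  x=-1.410: |R|=0.20595 <1
  x=-1.071: |R|=0.05097 <1
  x=-2.958: |R|=1.18309 >1
  x=-2.684: |R|=1.03013 >1
Interval (-2.6316, 0).

(-2.6316,0); λ=-11 ⇒ h* = (50/19)/11 = 0.2392.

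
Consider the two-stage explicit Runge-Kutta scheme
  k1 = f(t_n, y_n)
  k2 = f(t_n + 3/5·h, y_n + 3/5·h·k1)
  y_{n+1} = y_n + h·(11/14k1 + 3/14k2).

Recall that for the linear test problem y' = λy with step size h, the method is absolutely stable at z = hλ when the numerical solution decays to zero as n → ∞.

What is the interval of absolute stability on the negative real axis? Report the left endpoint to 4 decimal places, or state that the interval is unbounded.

On y'=λy, z=hλ:
  k1=λy_n ⇒ h·k1=z·y_n;  k2=λ(1+3/5z)y_n ⇒ h·k2=z(1+3/5z)y_n
  y_{n+1}/y_n = 1 + 11/14z + 3/14z(1+3/5z) = 1 + z + 9/70z²
  ⇒ R(z) = 1 + z + 9/70z².

Need |R(x)|<1, x<0.
x=-0.55: |R|=0.4889
R=1: x+9/70x²=0 ⇒ x=−70/9=-7.7778; min R=1−1/(4·9/70)=-0.9444>−1
Confirm numerically:
  x=-7.419: |R|=0.65777 <1
  x=-6.801: |R|=0.14589 <1
  x=-5.504: |R|=0.60906 <1
  x=-5.368: |R|=0.66316 <1
  x=-8.290: |R|=1.54596 >1
  x=-8.197: |R|=1.44182 >1
  x=-7.865: |R|=1.08820 >1
So |R|<1 on (-7.7778, 0).

(-7.7778, 0).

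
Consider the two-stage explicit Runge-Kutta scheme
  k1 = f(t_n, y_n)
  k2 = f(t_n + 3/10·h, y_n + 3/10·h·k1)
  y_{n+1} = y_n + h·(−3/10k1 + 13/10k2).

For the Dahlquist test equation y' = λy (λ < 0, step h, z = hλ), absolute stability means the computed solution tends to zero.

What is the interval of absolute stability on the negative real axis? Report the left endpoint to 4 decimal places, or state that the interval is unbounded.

(-2.5641, 0).

With y'=λy (z=hλ):
  k1=λy_n ⇒ h·k1=z·y_n;  k2=λ(1+3/10z)y_n ⇒ h·k2=z(1+3/10z)y_n
  y_{n+1}/y_n = 1 − 3/10z + 13/10z(1+3/10z) = 1 + z + 39/100z²
  Hence R(z) = 1 + z + 39/100z².

Solve |R(x)|<1 on ℝ⁻.
x=-0.82: |R|=0.4422
R=1: x+39/100x²=0 ⇒ x=−100/39=-2.5641; min R=1−1/(4·39/100)=0.3590>−1
Confirm numerically:
  x=-2.473: |R|=0.91213 <1
  x=-2.336: |R|=0.79219 <1
  x=-2.168: |R|=0.66509 <1
  x=-1.077: |R|=0.37537 <1
  x=-3.019: |R|=1.53560 >1
  x=-2.995: |R|=1.50331 >1
Stable set (-2.5641, 0).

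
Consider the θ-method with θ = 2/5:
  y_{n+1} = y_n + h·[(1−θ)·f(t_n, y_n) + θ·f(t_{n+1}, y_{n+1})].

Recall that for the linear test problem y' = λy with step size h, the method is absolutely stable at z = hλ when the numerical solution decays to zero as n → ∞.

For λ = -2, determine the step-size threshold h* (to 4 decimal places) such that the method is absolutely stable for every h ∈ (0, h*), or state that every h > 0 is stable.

With y'=λy (z=hλ):
  y_{n+1} = y_n + z·[3/5·y_n + 2/5·y_{n+1}] ⇒ (1 − 2/5z)y_{n+1} = (1 + 3/5z)y_n
  so R(z) = (1 + 3/5z)/(1 − 2/5z).

Solve |R(x)|<1 on ℝ⁻.
x=-1.58: |R|=0.0319
R=−1: 1+3/5x = −1+2/5x ⇒ -1/5x=2 ⇒ x=2/(-1/5)=-10.0000
Confirm numerically:
  x=-8.491: |R|=0.93135 <1
  x=-7.374: |R|=0.86702 <1
  x=-6.483: |R|=0.80424 <1
  x=-10.398: |R|=1.01543 >1
  x=-10.364: |R|=1.01415 >1
  x=-10.166: |R|=1.00655 >1
So |R|<1 on (-10.0000, 0).

(-10.0000,0); λ=-2 ⇒ h* = (10)/2 = 5.0000.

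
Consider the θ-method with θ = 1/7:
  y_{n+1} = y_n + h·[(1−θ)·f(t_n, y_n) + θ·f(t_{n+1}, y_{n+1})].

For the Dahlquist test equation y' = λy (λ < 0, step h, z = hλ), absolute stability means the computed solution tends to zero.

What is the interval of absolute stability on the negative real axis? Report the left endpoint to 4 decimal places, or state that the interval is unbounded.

(-2.8000, 0).

Test eqn y'=λy, z=hλ:
  y_{n+1} = y_n + z·[6/7·y_n + 1/7·y_{n+1}] ⇒ (1 − 1/7z)y_{n+1} = (1 + 6/7z)y_n
  R(z) = (1 + 6/7z)/(1 − 1/7z).

Need |R(x)|<1, x<0.
x=-1.13: |R|=0.0271
R=−1: 1+6/7x = −1+1/7x ⇒ -5/7x=2 ⇒ x=2/(-5/7)=-2.8000
Confirm numerically:
  x=-2.759: |R|=0.97899 <1
  x=-2.752: |R|=0.97539 <1
  x=-2.650: |R|=0.92228 <1
  x=-2.172: |R|=0.65765 <1
  x=-3.397: |R|=1.28710 >1
  x=-3.020: |R|=1.10978 >1
  x=-2.853: |R|=1.02690 >1
Stable set (-2.8000, 0).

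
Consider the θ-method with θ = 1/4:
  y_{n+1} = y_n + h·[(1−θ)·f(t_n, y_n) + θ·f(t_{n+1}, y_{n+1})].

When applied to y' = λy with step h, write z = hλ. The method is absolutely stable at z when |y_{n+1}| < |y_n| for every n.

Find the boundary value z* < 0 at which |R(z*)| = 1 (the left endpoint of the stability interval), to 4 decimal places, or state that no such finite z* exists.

On y'=λy, z=hλ:
  y_{n+1} = y_n + z·[3/4·y_n + 1/4·y_{n+1}] ⇒ (1 − 1/4z)y_{n+1} = (1 + 3/4z)y_n
  so R(z) = (1 + 3/4z)/(1 − 1/4z).

Solve |R(x)|<1 on ℝ⁻.
x=-1.07: |R|=0.1558
R=−1: 1+3/4x = −1+1/4x ⇒ -1/2x=2 ⇒ x=2/(-1/2)=-4.0000
Confirm numerically:
  x=-2.750: |R|=0.62963 <1
  x=-2.537: |R|=0.55239 <1
  x=-2.325: |R|=0.47036 <1
  x=-2.130: |R|=0.38989 <1
  x=-4.308: |R|=1.07415 >1
  x=-4.236: |R|=1.05731 >1
  x=-4.198: |R|=1.04830 >1
Stable set (-4.0000, 0).

left endpoint -4.0000.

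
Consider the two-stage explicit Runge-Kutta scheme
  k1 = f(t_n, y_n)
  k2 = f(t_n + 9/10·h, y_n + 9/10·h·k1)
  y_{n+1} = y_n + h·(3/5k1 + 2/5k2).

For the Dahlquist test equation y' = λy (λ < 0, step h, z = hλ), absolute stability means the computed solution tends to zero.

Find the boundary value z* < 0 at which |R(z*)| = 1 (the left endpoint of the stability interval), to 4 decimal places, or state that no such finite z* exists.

left endpoint -2.7778.

On y'=λy, z=hλ:
  k1=λy_n ⇒ h·k1=z·y_n;  k2=λ(1+9/10z)y_n ⇒ h·k2=z(1+9/10z)y_n
  y_{n+1}/y_n = 1 + 3/5z + 2/5z(1+9/10z) = 1 + z + 9/25z²
  Hence R(z) = 1 + z + 9/25z².

Boundary: |R(x)|=1, x<0.
x=-1.17: |R|=0.3228
R=1: x+9/25x²=0 ⇒ x=−25/9=-2.7778; min R=1−1/(4·9/25)=0.3056>−1
Confirm numerically:
  x=-2.640: |R|=0.86906 <1
  x=-2.179: |R|=0.53029 <1
  x=-1.951: |R|=0.41930 <1
  x=-1.278: |R|=0.30998 <1
  x=-3.293: |R|=1.61079 >1
  x=-3.098: |R|=1.35714 >1
  x=-2.862: |R|=1.08678 >1
Stable set (-2.7778, 0).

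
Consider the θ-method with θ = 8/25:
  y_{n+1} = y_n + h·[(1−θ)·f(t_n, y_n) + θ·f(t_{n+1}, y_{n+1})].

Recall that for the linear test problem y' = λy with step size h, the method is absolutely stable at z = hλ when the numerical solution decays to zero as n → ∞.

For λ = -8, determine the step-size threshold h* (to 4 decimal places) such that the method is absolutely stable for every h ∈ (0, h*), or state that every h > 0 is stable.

Test eqn y'=λy, z=hλ:
  y_{n+1} = y_n + z·[17/25·y_n + 8/25·y_{n+1}] ⇒ (1 − 8/25z)y_{n+1} = (1 + 17/25z)y_n
  so R(z) = (1 + 17/25z)/(1 − 8/25z).

Boundary: |R(x)|=1, x<0.
x=-1.75: |R|=0.1218
R=−1: 1+17/25x = −1+8/25x ⇒ -9/25x=2 ⇒ x=2/(-9/25)=-5.5556
Confirm numerically:
  x=-4.967: |R|=0.91818 <1
  x=-3.877: |R|=0.73031 <1
  x=-3.152: |R|=0.56922 <1
  x=-2.244: |R|=0.30611 <1
  x=-5.768: |R|=1.02688 >1
  x=-5.650: |R|=1.01211 >1
Stable set (-5.5556, 0).

(-5.5556,0); λ=-8 ⇒ h* = (50/9)/8 = 0.6944.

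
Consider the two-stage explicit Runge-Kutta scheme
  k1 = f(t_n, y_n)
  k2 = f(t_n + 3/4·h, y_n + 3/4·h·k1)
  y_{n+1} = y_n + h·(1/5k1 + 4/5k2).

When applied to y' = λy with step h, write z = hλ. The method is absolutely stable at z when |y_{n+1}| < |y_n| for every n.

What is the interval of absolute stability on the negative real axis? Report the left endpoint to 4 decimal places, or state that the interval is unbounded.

z∈(-1.6667,0).

With y'=λy (z=hλ):
  k1=λy_n ⇒ h·k1=z·y_n;  k2=λ(1+3/4z)y_n ⇒ h·k2=z(1+3/4z)y_n
  y_{n+1}/y_n = 1 + 1/5z + 4/5z(1+3/4z) = 1 + z + 3/5z²
  so R(z) = 1 + z + 3/5z².

Boundary: |R(x)|=1, x<0.
x=-1.59: |R|=0.9269
R=1: x+3/5x²=0 ⇒ x=−5/3=-1.6667; min R=1−1/(4·3/5)=0.5833>−1
Confirm numerically:
  x=-1.509: |R|=0.85725 <1
  x=-1.474: |R|=0.82961 <1
  x=-1.385: |R|=0.76593 <1
  x=-1.021: |R|=0.60446 <1
  x=-1.992: |R|=1.38884 >1
  x=-1.921: |R|=1.29314 >1
So |R|<1 on (-1.6667, 0).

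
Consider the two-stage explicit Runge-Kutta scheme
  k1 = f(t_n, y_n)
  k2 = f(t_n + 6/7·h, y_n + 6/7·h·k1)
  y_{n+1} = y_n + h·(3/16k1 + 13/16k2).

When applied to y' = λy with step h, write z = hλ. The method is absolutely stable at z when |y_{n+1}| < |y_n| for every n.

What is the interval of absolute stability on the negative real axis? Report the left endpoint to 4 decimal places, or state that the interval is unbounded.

(-1.4359, 0).

Test eqn y'=λy, z=hλ:
  k1=λy_n ⇒ h·k1=z·y_n;  k2=λ(1+6/7z)y_n ⇒ h·k2=z(1+6/7z)y_n
  y_{n+1}/y_n = 1 + 3/16z + 13/16z(1+6/7z) = 1 + z + 39/56z²
  so R(z) = 1 + z + 39/56z².

Need |R(x)|<1, x<0.
x=-1.53: |R|=1.1003
R=1: x+39/56x²=0 ⇒ x=−56/39=-1.4359; min R=1−1/(4·39/56)=0.6410>−1
Confirm numerically:
  x=-1.365: |R|=0.93260 <1
  x=-1.183: |R|=0.79164 <1
  x=-0.594: |R|=0.65173 <1
  x=-1.903: |R|=1.61905 >1
  x=-1.629: |R|=1.21907 >1
  x=-1.560: |R|=1.13483 >1
Stable set (-1.4359, 0).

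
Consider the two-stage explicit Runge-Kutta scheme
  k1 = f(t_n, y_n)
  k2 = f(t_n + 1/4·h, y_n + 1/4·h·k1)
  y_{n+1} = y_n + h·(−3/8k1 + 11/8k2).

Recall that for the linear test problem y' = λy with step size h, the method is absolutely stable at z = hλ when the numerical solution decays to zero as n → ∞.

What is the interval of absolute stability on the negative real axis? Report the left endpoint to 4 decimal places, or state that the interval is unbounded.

Set f=λy, z=hλ:
  k1=λy_n ⇒ h·k1=z·y_n;  k2=λ(1+1/4z)y_n ⇒ h·k2=z(1+1/4z)y_n
  y_{n+1}/y_n = 1 − 3/8z + 11/8z(1+1/4z) = 1 + z + 11/32z²
  Hence R(z) = 1 + z + 11/32z².

Need |R(x)|<1, x<0.
x=-1.22: |R|=0.2916
R=1: x+11/32x²=0 ⇒ x=−32/11=-2.9091; min R=1−1/(4·11/32)=0.2727>−1
Confirm numerically:
  x=-2.605: |R|=0.72770 <1
  x=-2.200: |R|=0.46375 <1
  x=-2.122: |R|=0.42587 <1
  x=-1.972: |R|=0.36477 <1
  x=-3.383: |R|=1.55111 >1
  x=-3.241: |R|=1.36978 >1
  x=-3.209: |R|=1.33083 >1
Interval (-2.9091, 0).

(-2.9091, 0).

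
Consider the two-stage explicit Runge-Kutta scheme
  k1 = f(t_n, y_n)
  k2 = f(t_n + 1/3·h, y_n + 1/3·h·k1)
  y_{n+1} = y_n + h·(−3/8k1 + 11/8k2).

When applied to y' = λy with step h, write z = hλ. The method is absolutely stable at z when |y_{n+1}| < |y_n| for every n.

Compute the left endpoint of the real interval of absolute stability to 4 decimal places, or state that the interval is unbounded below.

left endpoint -2.1818.

With y'=λy (z=hλ):
  k1=λy_n ⇒ h·k1=z·y_n;  k2=λ(1+1/3z)y_n ⇒ h·k2=z(1+1/3z)y_n
  y_{n+1}/y_n = 1 − 3/8z + 11/8z(1+1/3z) = 1 + z + 11/24z²
  so R(z) = 1 + z + 11/24z².

Find x<0 with |R(x)|<1.
x=-1.06: |R|=0.4550
R=1: x+11/24x²=0 ⇒ x=−24/11=-2.1818; min R=1−1/(4·11/24)=0.4545>−1
Confirm numerically:
  x=-1.872: |R|=0.73418 <1
  x=-1.650: |R|=0.59781 <1
  x=-1.267: |R|=0.46876 <1
  x=-2.577: |R|=1.46676 >1
  x=-2.319: |R|=1.14581 >1
So |R|<1 on (-2.1818, 0).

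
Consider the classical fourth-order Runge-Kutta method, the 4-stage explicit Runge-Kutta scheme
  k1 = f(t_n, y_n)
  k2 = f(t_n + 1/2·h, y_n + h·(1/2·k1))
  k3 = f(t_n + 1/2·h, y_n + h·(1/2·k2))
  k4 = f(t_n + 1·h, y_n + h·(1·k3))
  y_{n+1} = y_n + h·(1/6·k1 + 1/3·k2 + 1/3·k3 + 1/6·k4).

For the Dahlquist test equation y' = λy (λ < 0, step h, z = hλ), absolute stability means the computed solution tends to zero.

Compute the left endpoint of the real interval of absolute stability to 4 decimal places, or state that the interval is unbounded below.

z* = -2.7853.

Set f=λy, z=hλ:
  order 4, 4-stage ⇒ R(z)=1+z+z^2/2+z^3/6+z^4/24
  (e.g. R(-1.34)=0.29112, |R|=0.29112)

Boundary: |R(x)|=1, x<0.
x=-1.34: |R|=0.2911
|R(-2.64)|=0.8021 |R(-1.67)|=0.2723 |R(-0.95)|=0.3923
Bisect:
  x_lo=-3.1914 |R|=1.8061  x_hi=-0.2353 |R|=0.7903
  mid=-1.71338 |R|=0.27523 →hi
  mid=-2.45242 |R|=0.60366 →hi
  mid=-2.82193 |R|=1.05666 →lo
  mid=-2.63717 |R|=0.79870 →hi
  mid=-2.72955 |R|=0.91916 →hi
  mid=-2.77574 |R|=0.98569 →hi
  mid=-2.79884 |R|=1.02061 →lo
  mid=-2.78729 |R|=1.00301 →lo
  ...
  [-2.78530,-2.78512] ⇒ x*=-2.7853
Interval (-2.7853, 0).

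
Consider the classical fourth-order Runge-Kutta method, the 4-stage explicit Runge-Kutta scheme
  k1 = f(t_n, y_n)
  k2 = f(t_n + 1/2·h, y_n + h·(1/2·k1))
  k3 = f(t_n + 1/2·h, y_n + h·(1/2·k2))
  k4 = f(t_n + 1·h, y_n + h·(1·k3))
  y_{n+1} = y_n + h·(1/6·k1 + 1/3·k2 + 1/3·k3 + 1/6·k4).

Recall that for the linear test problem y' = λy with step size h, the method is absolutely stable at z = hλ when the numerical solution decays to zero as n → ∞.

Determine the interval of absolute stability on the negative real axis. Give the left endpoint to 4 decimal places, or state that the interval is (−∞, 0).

With y'=λy (z=hλ):
  order 4, 4-stage ⇒ R(z)=1+z+z^2/2+z^3/6+z^4/24
  (e.g. R(-0.39)=0.67713, |R|=0.67713)

Solve |R(x)|<1 on ℝ⁻.
x=-0.39: |R|=0.6771
|R(-2.99)|=1.3551 |R(-2.08)|=0.3633 |R(-0.88)|=0.4186
Bisect:
  x_lo=-3.2589 |R|=1.9826  x_hi=-0.3090 |R|=0.7342
  mid=-1.78396 |R|=0.28307 →hi
  mid=-2.52143 |R|=0.66980 →hi
  mid=-2.89016 |R|=1.16997 →lo
  mid=-2.70580 |R|=0.88661 →hi
  mid=-2.79798 |R|=1.01930 →lo
  mid=-2.75189 |R|=0.95079 →hi
  mid=-2.77493 |R|=0.98449 →hi
  mid=-2.78646 |R|=1.00176 →lo
  ...
  [-2.78538,-2.78520] ⇒ x*=-2.7853
So |R|<1 on (-2.7853, 0).

(-2.7853, 0).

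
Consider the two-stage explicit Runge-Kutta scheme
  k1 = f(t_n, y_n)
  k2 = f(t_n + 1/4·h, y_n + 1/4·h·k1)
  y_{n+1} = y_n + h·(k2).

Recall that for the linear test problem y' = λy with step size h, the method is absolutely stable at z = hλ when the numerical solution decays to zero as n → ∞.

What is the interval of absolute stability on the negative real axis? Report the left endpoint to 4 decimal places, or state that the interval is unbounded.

Test eqn y'=λy, z=hλ:
  k1=λy_n ⇒ h·k1=z·y_n;  k2=λ(1+1/4z)y_n ⇒ h·k2=z(1+1/4z)y_n
  y_{n+1}/y_n = 1 + z(1+1/4z) = 1 + z + 1/4z²
  Hence R(z) = 1 + z + 1/4z².

Boundary: |R(x)|=1, x<0.
x=-1.01: |R|=0.2450
R=1: x+1/4x²=0 ⇒ x=−4=-4.0000; min R=1−1/(4·1/4)=0.0000>−1
Confirm numerically:
  x=-2.869: |R|=0.18879 <1
  x=-2.107: |R|=0.00286 <1
  x=-2.001: |R|=0.00000 <1
  x=-4.448: |R|=1.49818 >1
  x=-4.344: |R|=1.37358 >1
So |R|<1 on (-4.0000, 0).

z∈(-4.0000,0).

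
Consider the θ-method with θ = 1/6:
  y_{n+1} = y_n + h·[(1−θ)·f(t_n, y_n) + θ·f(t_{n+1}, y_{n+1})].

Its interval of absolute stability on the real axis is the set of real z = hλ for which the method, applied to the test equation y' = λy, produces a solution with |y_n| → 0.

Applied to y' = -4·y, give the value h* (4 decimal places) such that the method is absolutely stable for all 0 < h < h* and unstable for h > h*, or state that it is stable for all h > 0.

(-3.0000,0); λ=-4 ⇒ h* = (3)/4 = 0.7500.

On y'=λy, z=hλ:
  y_{n+1} = y_n + z·[5/6·y_n + 1/6·y_{n+1}] ⇒ (1 − 1/6z)y_{n+1} = (1 + 5/6z)y_n
  ⇒ R(z) = (1 + 5/6z)/(1 − 1/6z).

Need |R(x)|<1, x<0.
x=-0.97: |R|=0.1650
R=−1: 1+5/6x = −1+1/6x ⇒ -2/3x=2 ⇒ x=2/(-2/3)=-3.0000
Confirm numerically:
  x=-2.711: |R|=0.86729 <1
  x=-2.026: |R|=0.51458 <1
  x=-1.531: |R|=0.21976 <1
  x=-3.569: |R|=1.23785 >1
  x=-3.051: |R|=1.02254 >1
  x=-3.048: |R|=1.02122 >1
Interval (-3.0000, 0).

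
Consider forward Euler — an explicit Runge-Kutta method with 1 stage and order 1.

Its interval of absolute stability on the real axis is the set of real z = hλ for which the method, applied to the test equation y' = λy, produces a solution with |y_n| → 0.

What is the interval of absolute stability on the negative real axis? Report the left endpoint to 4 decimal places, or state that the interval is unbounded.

z∈(-2.0000,0).

Test eqn y'=λy, z=hλ:
  order 1, 1-stage ⇒ R(z)=1+z
  (e.g. R(-1.37)=-0.37000, |R|=0.37000)

Need |R(x)|<1, x<0.
x=-1.37: |R|=0.3700
|R(-1.67)|=0.6700 |R(-1.44)|=0.4400 |R(-0.65)|=0.3500
Bisect:
  x_lo=-2.3900 |R|=1.3900  x_hi=-0.3508 |R|=0.6492
  mid=-1.37039 |R|=0.37039 →hi
  mid=-1.88019 |R|=0.88019 →hi
  mid=-2.13509 |R|=1.13509 →lo
  mid=-2.00764 |R|=1.00764 →lo
  mid=-1.94392 |R|=0.94392 →hi
  mid=-1.97578 |R|=0.97578 →hi
  mid=-1.99171 |R|=0.99171 →hi
  mid=-1.99968 |R|=0.99968 →hi
  mid=-2.00366 |R|=1.00366 →lo
  ...
  [-2.00005,-1.99993] ⇒ x*=-2.0000
So |R|<1 on (-2.0000, 0).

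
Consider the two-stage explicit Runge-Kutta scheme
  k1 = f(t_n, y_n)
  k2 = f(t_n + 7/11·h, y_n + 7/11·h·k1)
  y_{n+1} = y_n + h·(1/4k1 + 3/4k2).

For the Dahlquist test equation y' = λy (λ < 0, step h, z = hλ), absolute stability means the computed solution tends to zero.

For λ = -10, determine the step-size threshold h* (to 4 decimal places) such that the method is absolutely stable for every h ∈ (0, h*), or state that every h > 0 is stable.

(-2.0952,0); λ=-10 ⇒ h* = (44/21)/10 = 0.2095.

With y'=λy (z=hλ):
  k1=λy_n ⇒ h·k1=z·y_n;  k2=λ(1+7/11z)y_n ⇒ h·k2=z(1+7/11z)y_n
  y_{n+1}/y_n = 1 + 1/4z + 3/4z(1+7/11z) = 1 + z + 21/44z²
  R(z) = 1 + z + 21/44z².

Solve |R(x)|<1 on ℝ⁻.
x=-1.36: |R|=0.5228
R=1: x+21/44x²=0 ⇒ x=−44/21=-2.0952; min R=1−1/(4·21/44)=0.4762>−1
Confirm numerically:
  x=-1.890: |R|=0.81487 <1
  x=-1.611: |R|=0.62768 <1
  x=-1.343: |R|=0.51783 <1
  x=-1.313: |R|=0.50980 <1
  x=-2.564: |R|=1.57364 >1
  x=-2.467: |R|=1.43772 >1
Interval (-2.0952, 0).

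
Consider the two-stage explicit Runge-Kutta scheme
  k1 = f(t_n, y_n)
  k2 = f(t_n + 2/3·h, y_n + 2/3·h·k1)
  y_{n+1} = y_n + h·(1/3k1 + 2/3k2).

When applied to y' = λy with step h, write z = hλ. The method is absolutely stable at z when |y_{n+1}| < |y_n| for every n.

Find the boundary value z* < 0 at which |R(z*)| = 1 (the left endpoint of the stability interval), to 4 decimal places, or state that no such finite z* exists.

Set f=λy, z=hλ:
  k1=λy_n ⇒ h·k1=z·y_n;  k2=λ(1+2/3z)y_n ⇒ h·k2=z(1+2/3z)y_n
  y_{n+1}/y_n = 1 + 1/3z + 2/3z(1+2/3z) = 1 + z + 4/9z²
  Hence R(z) = 1 + z + 4/9z².

Boundary: |R(x)|=1, x<0.
x=-0.64: |R|=0.5420
R=1: x+4/9x²=0 ⇒ x=−9/4=-2.2500; min R=1−1/(4·4/9)=0.4375>−1
Confirm numerically:
  x=-1.559: |R|=0.52121 <1
  x=-1.278: |R|=0.44790 <1
  x=-1.148: |R|=0.43774 <1
  x=-2.765: |R|=1.63288 >1
  x=-2.473: |R|=1.24510 >1
  x=-2.306: |R|=1.05739 >1
So |R|<1 on (-2.2500, 0).

z* = -2.2500.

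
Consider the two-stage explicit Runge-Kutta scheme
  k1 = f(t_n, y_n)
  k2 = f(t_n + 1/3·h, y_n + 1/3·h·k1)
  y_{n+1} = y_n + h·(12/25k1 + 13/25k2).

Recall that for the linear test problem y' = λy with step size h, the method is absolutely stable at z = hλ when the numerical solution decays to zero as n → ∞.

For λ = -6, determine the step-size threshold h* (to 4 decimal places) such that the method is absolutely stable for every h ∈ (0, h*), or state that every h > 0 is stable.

(-5.7692,0); λ=-6 ⇒ h* = (75/13)/6 = 0.9615.

With y'=λy (z=hλ):
  k1=λy_n ⇒ h·k1=z·y_n;  k2=λ(1+1/3z)y_n ⇒ h·k2=z(1+1/3z)y_n
  y_{n+1}/y_n = 1 + 12/25z + 13/25z(1+1/3z) = 1 + z + 13/75z²
  so R(z) = 1 + z + 13/75z².

Need |R(x)|<1, x<0.
x=-0.93: |R|=0.2199
R=1: x+13/75x²=0 ⇒ x=−75/13=-5.7692; min R=1−1/(4·13/75)=-0.4423>−1
Confirm numerically:
  x=-2.954: |R|=0.44147 <1
  x=-2.767: |R|=0.43991 <1
  x=-2.571: |R|=0.42526 <1
  x=-6.342: |R|=1.62963 >1
  x=-6.232: |R|=1.49989 >1
  x=-5.798: |R|=1.02891 >1
So |R|<1 on (-5.7692, 0).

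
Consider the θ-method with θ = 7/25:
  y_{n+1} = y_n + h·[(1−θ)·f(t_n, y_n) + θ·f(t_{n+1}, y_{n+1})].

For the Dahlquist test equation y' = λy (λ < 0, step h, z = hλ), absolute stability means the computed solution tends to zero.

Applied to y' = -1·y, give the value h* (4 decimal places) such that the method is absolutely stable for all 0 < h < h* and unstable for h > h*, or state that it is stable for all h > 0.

With y'=λy (z=hλ):
  y_{n+1} = y_n + z·[18/25·y_n + 7/25·y_{n+1}] ⇒ (1 − 7/25z)y_{n+1} = (1 + 18/25z)y_n
  so R(z) = (1 + 18/25z)/(1 − 7/25z).

Solve |R(x)|<1 on ℝ⁻.
x=-1.26: |R|=0.0686
R=−1: 1+18/25x = −1+7/25x ⇒ -11/25x=2 ⇒ x=2/(-11/25)=-4.5455
Confirm numerically:
  x=-4.339: |R|=0.95899 <1
  x=-3.167: |R|=0.67854 <1
  x=-2.703: |R|=0.53856 <1
  x=-4.913: |R|=1.06807 >1
  x=-4.824: |R|=1.05214 >1
  x=-4.577: |R|=1.00608 >1
Interval (-4.5455, 0).

(-4.5455,0); λ=-1 ⇒ h* = (50/11)/1 = 4.5455.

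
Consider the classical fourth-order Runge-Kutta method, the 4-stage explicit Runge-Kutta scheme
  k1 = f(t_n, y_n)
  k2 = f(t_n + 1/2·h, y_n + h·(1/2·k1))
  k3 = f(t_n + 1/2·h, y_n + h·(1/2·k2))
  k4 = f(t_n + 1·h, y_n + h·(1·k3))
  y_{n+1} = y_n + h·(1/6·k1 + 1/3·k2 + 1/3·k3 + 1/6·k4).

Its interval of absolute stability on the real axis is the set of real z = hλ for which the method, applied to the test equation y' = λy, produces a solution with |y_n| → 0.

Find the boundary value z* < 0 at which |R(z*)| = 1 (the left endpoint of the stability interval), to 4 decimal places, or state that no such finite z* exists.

z* = -2.7853.

With y'=λy (z=hλ):
  order 4, 4-stage ⇒ R(z)=1+z+z^2/2+z^3/6+z^4/24
  (e.g. R(-0.4)=0.67040, |R|=0.67040)

Need |R(x)|<1, x<0.
x=-0.4: |R|=0.6704
|R(-2.96)|=1.2970 |R(-1.28)|=0.3015 |R(-0.61)|=0.5440
Bisect:
  x_lo=-3.6805 |R|=3.4288  x_hi=-0.3727 |R|=0.6889
  mid=-2.02661 |R|=0.34256 →hi
  mid=-2.85355 |R|=1.10788 →lo
  mid=-2.44008 |R|=0.59263 →hi
  mid=-2.64681 |R|=0.81052 →hi
  mid=-2.75018 |R|=0.94834 →hi
  mid=-2.80186 |R|=1.02527 →lo
  mid=-2.77602 |R|=0.98611 →hi
  mid=-2.78894 |R|=1.00552 →lo
  mid=-2.78248 |R|=0.99577 →hi
  ...
  [-2.78531,-2.78511] ⇒ x*=-2.7853
So |R|<1 on (-2.7853, 0).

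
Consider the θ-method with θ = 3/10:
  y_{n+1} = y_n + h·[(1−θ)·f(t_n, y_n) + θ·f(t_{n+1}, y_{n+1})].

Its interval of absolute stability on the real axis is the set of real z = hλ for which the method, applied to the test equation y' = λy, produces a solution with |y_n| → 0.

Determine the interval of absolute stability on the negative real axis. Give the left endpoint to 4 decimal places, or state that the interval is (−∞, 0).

With y'=λy (z=hλ):
  y_{n+1} = y_n + z·[7/10·y_n + 3/10·y_{n+1}] ⇒ (1 − 3/10z)y_{n+1} = (1 + 7/10z)y_n
  so R(z) = (1 + 7/10z)/(1 − 3/10z).

Need |R(x)|<1, x<0.
x=-1.02: |R|=0.2190
R=−1: 1+7/10x = −1+3/10x ⇒ -2/5x=2 ⇒ x=2/(-2/5)=-5.0000
Confirm numerically:
  x=-4.296: |R|=0.87697 <1
  x=-3.045: |R|=0.59132 <1
  x=-2.734: |R|=0.50203 <1
  x=-2.624: |R|=0.46822 <1
  x=-5.416: |R|=1.06340 >1
  x=-5.125: |R|=1.01970 >1
  x=-5.041: |R|=1.00653 >1
Stable set (-5.0000, 0).

(-5.0000, 0).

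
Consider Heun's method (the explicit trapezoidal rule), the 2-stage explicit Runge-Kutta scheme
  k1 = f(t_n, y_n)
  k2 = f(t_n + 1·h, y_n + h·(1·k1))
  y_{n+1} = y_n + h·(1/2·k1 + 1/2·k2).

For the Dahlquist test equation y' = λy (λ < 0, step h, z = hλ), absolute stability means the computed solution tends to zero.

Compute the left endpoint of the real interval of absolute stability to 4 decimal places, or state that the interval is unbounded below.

z* = -2.0000.

On y'=λy, z=hλ:
  order 2, 2-stage ⇒ R(z)=1+z+z^2/2
  (e.g. R(-0.67)=0.55445, |R|=0.55445)

Boundary: |R(x)|=1, x<0.
x=-0.67: |R|=0.5544
|R(-1.77)|=0.7964 |R(-1.29)|=0.5421 |R(-0.98)|=0.5002
Bisect:
  x_lo=-2.8424 |R|=2.1973  x_hi=-0.1596 |R|=0.8531
  mid=-1.50103 |R|=0.62552 →hi
  mid=-2.17174 |R|=1.18648 →lo
  mid=-1.83638 |R|=0.84977 →hi
  mid=-2.00406 |R|=1.00407 →lo
  mid=-1.92022 |R|=0.92340 →hi
  mid=-1.96214 |R|=0.96286 →hi
  mid=-1.98310 |R|=0.98324 →hi
  mid=-1.99358 |R|=0.99360 →hi
  mid=-1.99882 |R|=0.99882 →hi
  ...
  [-2.00013,-1.99997] ⇒ x*=-2.0000
Interval (-2.0000, 0).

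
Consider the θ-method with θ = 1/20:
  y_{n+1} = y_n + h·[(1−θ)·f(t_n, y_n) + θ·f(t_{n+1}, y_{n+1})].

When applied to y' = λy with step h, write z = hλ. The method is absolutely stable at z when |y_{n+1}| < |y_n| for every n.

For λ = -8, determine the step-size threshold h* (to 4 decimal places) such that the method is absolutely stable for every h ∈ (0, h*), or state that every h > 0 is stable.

(-2.2222,0); λ=-8 ⇒ h* = (20/9)/8 = 0.2778.

On y'=λy, z=hλ:
  y_{n+1} = y_n + z·[19/20·y_n + 1/20·y_{n+1}] ⇒ (1 − 1/20z)y_{n+1} = (1 + 19/20z)y_n
  R(z) = (1 + 19/20z)/(1 − 1/20z).

Find x<0 with |R(x)|<1.
x=-1.08: |R|=0.0247
R=−1: 1+19/20x = −1+1/20x ⇒ -9/10x=2 ⇒ x=2/(-9/10)=-2.2222
Confirm numerically:
  x=-1.601: |R|=0.48234 <1
  x=-1.388: |R|=0.29792 <1
  x=-1.312: |R|=0.23123 <1
  x=-1.072: |R|=0.01746 <1
  x=-2.732: |R|=1.40366 >1
  x=-2.594: |R|=1.29618 >1
  x=-2.408: |R|=1.14923 >1
So |R|<1 on (-2.2222, 0).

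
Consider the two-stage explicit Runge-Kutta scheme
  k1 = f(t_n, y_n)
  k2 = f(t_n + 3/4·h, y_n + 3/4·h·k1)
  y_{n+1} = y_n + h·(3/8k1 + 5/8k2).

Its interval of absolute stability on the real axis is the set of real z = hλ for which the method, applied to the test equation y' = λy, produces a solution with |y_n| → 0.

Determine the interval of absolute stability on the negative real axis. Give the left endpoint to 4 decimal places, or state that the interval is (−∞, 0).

z∈(-2.1333,0).

Set f=λy, z=hλ:
  k1=λy_n ⇒ h·k1=z·y_n;  k2=λ(1+3/4z)y_n ⇒ h·k2=z(1+3/4z)y_n
  y_{n+1}/y_n = 1 + 3/8z + 5/8z(1+3/4z) = 1 + z + 15/32z²
  so R(z) = 1 + z + 15/32z².

Solve |R(x)|<1 on ℝ⁻.
x=-1.24: |R|=0.4808
R=1: x+15/32x²=0 ⇒ x=−32/15=-2.1333; min R=1−1/(4·15/32)=0.4667>−1
Confirm numerically:
  x=-1.974: |R|=0.85257 <1
  x=-1.886: |R|=0.78134 <1
  x=-1.708: |R|=0.65947 <1
  x=-1.417: |R|=0.52420 <1
  x=-2.505: |R|=1.43642 >1
  x=-2.367: |R|=1.25926 >1
Interval (-2.1333, 0).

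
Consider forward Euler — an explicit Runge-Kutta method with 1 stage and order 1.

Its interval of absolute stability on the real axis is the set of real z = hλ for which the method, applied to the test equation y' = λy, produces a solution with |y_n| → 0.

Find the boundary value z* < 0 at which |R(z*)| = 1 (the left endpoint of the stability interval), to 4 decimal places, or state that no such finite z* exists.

left endpoint -2.0000.

On y'=λy, z=hλ:
  order 1, 1-stage ⇒ R(z)=1+z
  (e.g. R(-0.42)=0.58000, |R|=0.58000)

Find x<0 with |R(x)|<1.
x=-0.42: |R|=0.5800
|R(-2.24)|=1.2400 |R(-1.83)|=0.8300 |R(-1.68)|=0.6800
Bisect:
  x_lo=-2.8962 |R|=1.8962  x_hi=-0.0974 |R|=0.9026
  mid=-1.49684 |R|=0.49684 →hi
  mid=-2.19654 |R|=1.19654 →lo
  mid=-1.84669 |R|=0.84669 →hi
  mid=-2.02162 |R|=1.02162 →lo
  mid=-1.93415 |R|=0.93415 →hi
  mid=-1.97788 |R|=0.97788 →hi
  mid=-1.99975 |R|=0.99975 →hi
  mid=-2.01068 |R|=1.01068 →lo
  mid=-2.00522 |R|=1.00522 →lo
  mid=-2.00248 |R|=1.00248 →lo
  ...
  [-2.00009,-1.99992] ⇒ x*=-2.0000
Interval (-2.0000, 0).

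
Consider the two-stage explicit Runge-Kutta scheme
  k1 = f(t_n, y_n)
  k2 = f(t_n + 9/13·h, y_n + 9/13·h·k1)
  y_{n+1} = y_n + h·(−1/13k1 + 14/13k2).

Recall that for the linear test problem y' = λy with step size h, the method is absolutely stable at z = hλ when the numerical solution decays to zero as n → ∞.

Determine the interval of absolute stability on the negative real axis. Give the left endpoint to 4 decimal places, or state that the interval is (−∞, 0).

z∈(-1.3413,0).

On y'=λy, z=hλ:
  k1=λy_n ⇒ h·k1=z·y_n;  k2=λ(1+9/13z)y_n ⇒ h·k2=z(1+9/13z)y_n
  y_{n+1}/y_n = 1 − 1/13z + 14/13z(1+9/13z) = 1 + z + 126/169z²
  R(z) = 1 + z + 126/169z².

Find x<0 with |R(x)|<1.
x=-0.74: |R|=0.6683
R=1: x+126/169x²=0 ⇒ x=−169/126=-1.3413; min R=1−1/(4·126/169)=0.6647>−1
Confirm numerically:
  x=-1.260: |R|=0.92365 <1
  x=-1.047: |R|=0.77029 <1
  x=-0.968: |R|=0.73061 <1
  x=-0.610: |R|=0.66742 <1
  x=-1.889: |R|=1.77141 >1
  x=-1.792: |R|=1.60220 >1
Interval (-1.3413, 0).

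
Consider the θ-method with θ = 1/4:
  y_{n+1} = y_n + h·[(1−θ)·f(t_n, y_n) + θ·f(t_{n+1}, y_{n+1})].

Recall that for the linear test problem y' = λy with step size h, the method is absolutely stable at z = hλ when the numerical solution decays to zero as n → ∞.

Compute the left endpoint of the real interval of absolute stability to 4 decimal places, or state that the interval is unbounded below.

Set f=λy, z=hλ:
  y_{n+1} = y_n + z·[3/4·y_n + 1/4·y_{n+1}] ⇒ (1 − 1/4z)y_{n+1} = (1 + 3/4z)y_n
  R(z) = (1 + 3/4z)/(1 − 1/4z).

Solve |R(x)|<1 on ℝ⁻.
x=-1.33: |R|=0.0019
R=−1: 1+3/4x = −1+1/4x ⇒ -1/2x=2 ⇒ x=2/(-1/2)=-4.0000
Confirm numerically:
  x=-2.645: |R|=0.59217 <1
  x=-2.242: |R|=0.43672 <1
  x=-1.893: |R|=0.28491 <1
  x=-4.188: |R|=1.04592 >1
  x=-4.029: |R|=1.00722 >1
  x=-4.025: |R|=1.00623 >1
Stable set (-4.0000, 0).

z* = -4.0000.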